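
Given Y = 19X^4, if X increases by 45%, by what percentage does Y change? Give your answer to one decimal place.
342.1%

For Y = 19X^4:
If X → X(1 + 0.45)
Then Y → Y · (1 + 0.45)^4
     ≈ Y · 4.4205

Percentage change = ((1 + 0.45)^4 − 1) × 100% ≈ 342.1%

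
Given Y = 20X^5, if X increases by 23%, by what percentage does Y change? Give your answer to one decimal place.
181.5%

For Y = 20X^5:
If X → X(1 + 0.23)
Then Y → Y · (1 + 0.23)^5
     ≈ Y · 2.8153

Percentage change = ((1 + 0.23)^5 − 1) × 100% ≈ 181.5%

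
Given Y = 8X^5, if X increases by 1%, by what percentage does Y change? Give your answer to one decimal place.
5.1%

For Y = 8X^5:
If X → X(1 + 0.01)
Then Y → Y · (1 + 0.01)^5
     ≈ Y · 1.0510

Percentage change = ((1 + 0.01)^5 − 1) × 100% ≈ 5.1%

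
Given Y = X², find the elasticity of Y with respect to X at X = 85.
Elasticity = 2

Elasticity = (dY/dX) · (X/Y)

dY/dX = 2·X
At X = 85: dY/dX = 170, Y = 7225

Elasticity = 170 · (85 / 7225) = 2

Interpretation: for a small percentage change in X, the percentage change in Y is approximately 2.00 times as large.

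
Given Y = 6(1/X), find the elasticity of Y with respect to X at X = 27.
Elasticity = -1

Elasticity = (dY/dX) · (X/Y)

dY/dX = -6/X²
At X = 27: dY/dX = -2/243, Y = 2/9

Elasticity = (-2/243) · (27 / (2/9)) = -1

Interpretation: for a small percentage change in X, the percentage change in Y is approximately -1.00 times as large.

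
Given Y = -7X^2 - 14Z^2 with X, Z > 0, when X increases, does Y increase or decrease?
Y decreases

Taking the partial derivative:
∂Y/∂X = -14X

∂Y/∂X = -14X < 0 (assuming positive values)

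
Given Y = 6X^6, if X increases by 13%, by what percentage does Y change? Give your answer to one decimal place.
108.2%

For Y = 6X^6:
If X → X(1 + 0.13)
Then Y → Y · (1 + 0.13)^6
     ≈ Y · 2.0820

Percentage change = ((1 + 0.13)^6 − 1) × 100% ≈ 108.2%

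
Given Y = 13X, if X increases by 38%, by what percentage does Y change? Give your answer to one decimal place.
38.0%

For Y = 13X:
If X → X(1 + 0.38)
Then Y → Y · (1 + 0.38)^1
     = Y · 1.3800

Percentage change = ((1 + 0.38)^1 − 1) × 100% = 38.0%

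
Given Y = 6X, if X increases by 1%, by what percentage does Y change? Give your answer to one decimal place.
1.0%

For Y = 6X:
If X → X(1 + 0.01)
Then Y → Y · (1 + 0.01)^1
     = Y · 1.0100

Percentage change = ((1 + 0.01)^1 − 1) × 100% = 1.0%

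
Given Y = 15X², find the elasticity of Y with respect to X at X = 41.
Elasticity = 2

Elasticity = (dY/dX) · (X/Y)

dY/dX = 30·X
At X = 41: dY/dX = 1230, Y = 25215

Elasticity = 1230 · (41 / 25215) = 2

Interpretation: for a small percentage change in X, the percentage change in Y is approximately 2.00 times as large.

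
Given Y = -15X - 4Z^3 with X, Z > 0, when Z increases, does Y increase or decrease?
Y decreases

Taking the partial derivative:
∂Y/∂Z = -12Z^2

∂Y/∂Z = -12Z^2 < 0 (assuming positive values)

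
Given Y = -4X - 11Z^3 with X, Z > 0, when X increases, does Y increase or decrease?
Y decreases

Taking the partial derivative:
∂Y/∂X = -4

∂Y/∂X = -4 < 0 (assuming positive values)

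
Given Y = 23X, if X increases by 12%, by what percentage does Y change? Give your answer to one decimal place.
12.0%

For Y = 23X:
If X → X(1 + 0.12)
Then Y → Y · (1 + 0.12)^1
     = Y · 1.1200

Percentage change = ((1 + 0.12)^1 − 1) × 100% = 12.0%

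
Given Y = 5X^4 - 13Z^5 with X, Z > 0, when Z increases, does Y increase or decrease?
Y decreases

Taking the partial derivative:
∂Y/∂Z = -65Z^4

∂Y/∂Z = -65Z^4 < 0 (assuming positive values)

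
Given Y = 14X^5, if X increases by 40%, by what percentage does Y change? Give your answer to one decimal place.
437.8%

For Y = 14X^5:
If X → X(1 + 0.4)
Then Y → Y · (1 + 0.4)^5
     ≈ Y · 5.3782

Percentage change = ((1 + 0.4)^5 − 1) × 100% ≈ 437.8%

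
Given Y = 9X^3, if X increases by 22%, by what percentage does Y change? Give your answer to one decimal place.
81.6%

For Y = 9X^3:
If X → X(1 + 0.22)
Then Y → Y · (1 + 0.22)^3
     ≈ Y · 1.8158

Percentage change = ((1 + 0.22)^3 − 1) × 100% ≈ 81.6%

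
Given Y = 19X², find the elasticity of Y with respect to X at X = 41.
Elasticity = 2

Elasticity = (dY/dX) · (X/Y)

dY/dX = 38·X
At X = 41: dY/dX = 1558, Y = 31939

Elasticity = 1558 · (41 / 31939) = 2

Interpretation: for a small percentage change in X, the percentage change in Y is approximately 2.00 times as large.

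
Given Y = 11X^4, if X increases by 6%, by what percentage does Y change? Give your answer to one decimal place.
26.2%

For Y = 11X^4:
If X → X(1 + 0.06)
Then Y → Y · (1 + 0.06)^4
     ≈ Y · 1.2625

Percentage change = ((1 + 0.06)^4 − 1) × 100% ≈ 26.2%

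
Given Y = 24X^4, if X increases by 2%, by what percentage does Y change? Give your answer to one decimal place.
8.2%

For Y = 24X^4:
If X → X(1 + 0.02)
Then Y → Y · (1 + 0.02)^4
     ≈ Y · 1.0824

Percentage change = ((1 + 0.02)^4 − 1) × 100% ≈ 8.2%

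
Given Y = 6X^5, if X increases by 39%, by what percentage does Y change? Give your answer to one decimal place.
418.9%

For Y = 6X^5:
If X → X(1 + 0.39)
Then Y → Y · (1 + 0.39)^5
     ≈ Y · 5.1889

Percentage change = ((1 + 0.39)^5 − 1) × 100% ≈ 418.9%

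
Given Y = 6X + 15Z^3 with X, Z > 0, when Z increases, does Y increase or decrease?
Y increases

Taking the partial derivative:
∂Y/∂Z = 45Z^2

∂Y/∂Z = 45Z^2 > 0 (assuming positive values)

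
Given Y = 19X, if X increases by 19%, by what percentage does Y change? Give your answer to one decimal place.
19.0%

For Y = 19X:
If X → X(1 + 0.19)
Then Y → Y · (1 + 0.19)^1
     = Y · 1.1900

Percentage change = ((1 + 0.19)^1 − 1) × 100% = 19.0%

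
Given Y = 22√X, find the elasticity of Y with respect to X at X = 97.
Elasticity = 1/2

Elasticity = (dY/dX) · (X/Y)

dY/dX = 11/√X
At X = 97: dY/dX = 11·√97/97, Y = 22·√97

Elasticity = (11·√97/97) · (97 / (22·√97)) = 1/2

Interpretation: for a small percentage change in X, the percentage change in Y is approximately 0.50 times as large.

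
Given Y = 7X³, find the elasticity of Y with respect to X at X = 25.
Elasticity = 3

Elasticity = (dY/dX) · (X/Y)

dY/dX = 21·X²
At X = 25: dY/dX = 13125, Y = 109375

Elasticity = 13125 · (25 / 109375) = 3

Interpretation: for a small percentage change in X, the percentage change in Y is approximately 3.00 times as large.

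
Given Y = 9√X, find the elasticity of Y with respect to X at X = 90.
Elasticity = 1/2

Elasticity = (dY/dX) · (X/Y)

dY/dX = 9/(2·√X)
At X = 90: dY/dX = 3·√10/20, Y = 27·√10

Elasticity = (3·√10/20) · (90 / (27·√10)) = 1/2

Interpretation: for a small percentage change in X, the percentage change in Y is approximately 0.50 times as large.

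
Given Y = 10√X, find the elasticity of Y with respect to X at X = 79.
Elasticity = 1/2

Elasticity = (dY/dX) · (X/Y)

dY/dX = 5/√X
At X = 79: dY/dX = 5·√79/79, Y = 10·√79

Elasticity = (5·√79/79) · (79 / (10·√79)) = 1/2

Interpretation: for a small percentage change in X, the percentage change in Y is approximately 0.50 times as large.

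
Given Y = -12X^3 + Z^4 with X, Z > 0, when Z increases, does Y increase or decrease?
Y increases

Taking the partial derivative:
∂Y/∂Z = 4Z^3

∂Y/∂Z = 4Z^3 > 0 (assuming positive values)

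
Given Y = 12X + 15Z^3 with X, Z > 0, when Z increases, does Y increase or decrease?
Y increases

Taking the partial derivative:
∂Y/∂Z = 45Z^2

∂Y/∂Z = 45Z^2 > 0 (assuming positive values)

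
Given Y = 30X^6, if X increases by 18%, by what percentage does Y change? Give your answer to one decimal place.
170.0%

For Y = 30X^6:
If X → X(1 + 0.18)
Then Y → Y · (1 + 0.18)^6
     ≈ Y · 2.6996

Percentage change = ((1 + 0.18)^6 − 1) × 100% ≈ 170.0%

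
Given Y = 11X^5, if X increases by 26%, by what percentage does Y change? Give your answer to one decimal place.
217.6%

For Y = 11X^5:
If X → X(1 + 0.26)
Then Y → Y · (1 + 0.26)^5
     ≈ Y · 3.1758

Percentage change = ((1 + 0.26)^5 − 1) × 100% ≈ 217.6%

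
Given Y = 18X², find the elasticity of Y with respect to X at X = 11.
Elasticity = 2

Elasticity = (dY/dX) · (X/Y)

dY/dX = 36·X
At X = 11: dY/dX = 396, Y = 2178

Elasticity = 396 · (11 / 2178) = 2

Interpretation: for a small percentage change in X, the percentage change in Y is approximately 2.00 times as large.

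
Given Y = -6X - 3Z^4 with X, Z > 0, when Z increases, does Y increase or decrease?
Y decreases

Taking the partial derivative:
∂Y/∂Z = -12Z^3

∂Y/∂Z = -12Z^3 < 0 (assuming positive values)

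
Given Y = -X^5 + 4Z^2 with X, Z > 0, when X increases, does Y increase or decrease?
Y decreases

Taking the partial derivative:
∂Y/∂X = -5X^4

∂Y/∂X = -5X^4 < 0 (assuming positive values)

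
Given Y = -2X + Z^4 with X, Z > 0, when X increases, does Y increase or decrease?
Y decreases

Taking the partial derivative:
∂Y/∂X = -2

∂Y/∂X = -2 < 0 (assuming positive values)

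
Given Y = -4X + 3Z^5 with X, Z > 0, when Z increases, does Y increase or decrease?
Y increases

Taking the partial derivative:
∂Y/∂Z = 15Z^4

∂Y/∂Z = 15Z^4 > 0 (assuming positive values)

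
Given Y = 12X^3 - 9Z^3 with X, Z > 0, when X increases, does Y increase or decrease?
Y increases

Taking the partial derivative:
∂Y/∂X = 36X^2

∂Y/∂X = 36X^2 > 0 (assuming positive values)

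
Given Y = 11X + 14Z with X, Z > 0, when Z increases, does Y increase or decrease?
Y increases

Taking the partial derivative:
∂Y/∂Z = 14

∂Y/∂Z = 14 > 0 (assuming positive values)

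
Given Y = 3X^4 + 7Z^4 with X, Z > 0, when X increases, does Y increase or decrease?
Y increases

Taking the partial derivative:
∂Y/∂X = 12X^3

∂Y/∂X = 12X^3 > 0 (assuming positive values)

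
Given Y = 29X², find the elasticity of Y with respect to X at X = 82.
Elasticity = 2

Elasticity = (dY/dX) · (X/Y)

dY/dX = 58·X
At X = 82: dY/dX = 4756, Y = 194996

Elasticity = 4756 · (82 / 194996) = 2

Interpretation: for a small percentage change in X, the percentage change in Y is approximately 2.00 times as large.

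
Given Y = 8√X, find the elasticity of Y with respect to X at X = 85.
Elasticity = 1/2

Elasticity = (dY/dX) · (X/Y)

dY/dX = 4/√X
At X = 85: dY/dX = 4·√85/85, Y = 8·√85

Elasticity = (4·√85/85) · (85 / (8·√85)) = 1/2

Interpretation: for a small percentage change in X, the percentage change in Y is approximately 0.50 times as large.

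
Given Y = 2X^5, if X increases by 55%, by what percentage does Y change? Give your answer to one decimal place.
794.7%

For Y = 2X^5:
If X → X(1 + 0.55)
Then Y → Y · (1 + 0.55)^5
     ≈ Y · 8.9466

Percentage change = ((1 + 0.55)^5 − 1) × 100% ≈ 794.7%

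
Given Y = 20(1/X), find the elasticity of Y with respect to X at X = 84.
Elasticity = -1

Elasticity = (dY/dX) · (X/Y)

dY/dX = -20/X²
At X = 84: dY/dX = -5/1764, Y = 5/21

Elasticity = (-5/1764) · (84 / (5/21)) = -1

Interpretation: for a small percentage change in X, the percentage change in Y is approximately -1.00 times as large.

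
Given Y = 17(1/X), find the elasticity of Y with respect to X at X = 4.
Elasticity = -1

Elasticity = (dY/dX) · (X/Y)

dY/dX = -17/X²
At X = 4: dY/dX = -17/16, Y = 17/4

Elasticity = (-17/16) · (4 / (17/4)) = -1

Interpretation: for a small percentage change in X, the percentage change in Y is approximately -1.00 times as large.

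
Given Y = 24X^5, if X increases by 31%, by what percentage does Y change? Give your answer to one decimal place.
285.8%

For Y = 24X^5:
If X → X(1 + 0.31)
Then Y → Y · (1 + 0.31)^5
     ≈ Y · 3.8579

Percentage change = ((1 + 0.31)^5 − 1) × 100% ≈ 285.8%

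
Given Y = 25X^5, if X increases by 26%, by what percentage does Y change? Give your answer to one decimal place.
217.6%

For Y = 25X^5:
If X → X(1 + 0.26)
Then Y → Y · (1 + 0.26)^5
     ≈ Y · 3.1758

Percentage change = ((1 + 0.26)^5 − 1) × 100% ≈ 217.6%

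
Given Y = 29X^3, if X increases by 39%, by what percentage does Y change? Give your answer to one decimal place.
168.6%

For Y = 29X^3:
If X → X(1 + 0.39)
Then Y → Y · (1 + 0.39)^3
     ≈ Y · 2.6856

Percentage change = ((1 + 0.39)^3 − 1) × 100% ≈ 168.6%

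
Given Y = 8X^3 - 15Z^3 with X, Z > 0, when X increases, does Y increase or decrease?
Y increases

Taking the partial derivative:
∂Y/∂X = 24X^2

∂Y/∂X = 24X^2 > 0 (assuming positive values)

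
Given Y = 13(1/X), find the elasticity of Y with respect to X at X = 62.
Elasticity = -1

Elasticity = (dY/dX) · (X/Y)

dY/dX = -13/X²
At X = 62: dY/dX = -13/3844, Y = 13/62

Elasticity = (-13/3844) · (62 / (13/62)) = -1

Interpretation: for a small percentage change in X, the percentage change in Y is approximately -1.00 times as large.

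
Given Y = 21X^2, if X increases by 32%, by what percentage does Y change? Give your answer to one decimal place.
74.2%

For Y = 21X^2:
If X → X(1 + 0.32)
Then Y → Y · (1 + 0.32)^2
     = Y · 1.7424

Percentage change = ((1 + 0.32)^2 − 1) × 100% ≈ 74.2%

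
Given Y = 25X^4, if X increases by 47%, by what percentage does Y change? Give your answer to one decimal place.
366.9%

For Y = 25X^4:
If X → X(1 + 0.47)
Then Y → Y · (1 + 0.47)^4
     ≈ Y · 4.6695

Percentage change = ((1 + 0.47)^4 − 1) × 100% ≈ 366.9%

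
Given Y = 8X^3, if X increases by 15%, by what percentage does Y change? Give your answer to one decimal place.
52.1%

For Y = 8X^3:
If X → X(1 + 0.15)
Then Y → Y · (1 + 0.15)^3
     ≈ Y · 1.5209

Percentage change = ((1 + 0.15)^3 − 1) × 100% ≈ 52.1%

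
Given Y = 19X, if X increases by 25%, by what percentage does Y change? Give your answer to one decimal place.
25.0%

For Y = 19X:
If X → X(1 + 0.25)
Then Y → Y · (1 + 0.25)^1
     = Y · 1.2500

Percentage change = ((1 + 0.25)^1 − 1) × 100% = 25.0%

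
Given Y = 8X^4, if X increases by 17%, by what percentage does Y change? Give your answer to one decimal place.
87.4%

For Y = 8X^4:
If X → X(1 + 0.17)
Then Y → Y · (1 + 0.17)^4
     ≈ Y · 1.8739

Percentage change = ((1 + 0.17)^4 − 1) × 100% ≈ 87.4%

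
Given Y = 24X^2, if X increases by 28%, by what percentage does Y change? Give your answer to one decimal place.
63.8%

For Y = 24X^2:
If X → X(1 + 0.28)
Then Y → Y · (1 + 0.28)^2
     = Y · 1.6384

Percentage change = ((1 + 0.28)^2 − 1) × 100% ≈ 63.8%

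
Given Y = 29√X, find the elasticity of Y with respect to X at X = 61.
Elasticity = 1/2

Elasticity = (dY/dX) · (X/Y)

dY/dX = 29/(2·√X)
At X = 61: dY/dX = 29·√61/122, Y = 29·√61

Elasticity = (29·√61/122) · (61 / (29·√61)) = 1/2

Interpretation: for a small percentage change in X, the percentage change in Y is approximately 0.50 times as large.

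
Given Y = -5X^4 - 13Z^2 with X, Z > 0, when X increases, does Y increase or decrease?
Y decreases

Taking the partial derivative:
∂Y/∂X = -20X^3

∂Y/∂X = -20X^3 < 0 (assuming positive values)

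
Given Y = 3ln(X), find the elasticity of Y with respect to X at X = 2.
Elasticity = 1/ln(2) ≈ 1.4427

Elasticity = (dY/dX) · (X/Y)

dY/dX = 3/X
At X = 2: dY/dX = 3/2, Y = 3·ln(2)

Elasticity = (3/2) · (2 / (3·ln(2))) = 1/ln(2) ≈ 1.4427

Interpretation: for a small percentage change in X, the percentage change in Y is approximately 1.44 times as large.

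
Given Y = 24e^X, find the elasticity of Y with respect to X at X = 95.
Elasticity = 95

Elasticity = (dY/dX) · (X/Y)

dY/dX = 24·e^X
At X = 95: dY/dX = 24·e^95, Y = 24·e^95

Elasticity = (24·e^95) · (95 / (24·e^95)) = 95

Interpretation: for a small percentage change in X, the percentage change in Y is approximately 95.00 times as large.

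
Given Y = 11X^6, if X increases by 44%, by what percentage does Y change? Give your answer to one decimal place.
791.6%

For Y = 11X^6:
If X → X(1 + 0.44)
Then Y → Y · (1 + 0.44)^6
     ≈ Y · 8.9161

Percentage change = ((1 + 0.44)^6 − 1) × 100% ≈ 791.6%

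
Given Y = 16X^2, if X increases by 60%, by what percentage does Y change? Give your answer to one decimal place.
156.0%

For Y = 16X^2:
If X → X(1 + 0.6)
Then Y → Y · (1 + 0.6)^2
     = Y · 2.5600

Percentage change = ((1 + 0.6)^2 − 1) × 100% = 156.0%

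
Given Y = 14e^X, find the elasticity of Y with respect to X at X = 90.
Elasticity = 90

Elasticity = (dY/dX) · (X/Y)

dY/dX = 14·e^X
At X = 90: dY/dX = 14·e^90, Y = 14·e^90

Elasticity = (14·e^90) · (90 / (14·e^90)) = 90

Interpretation: for a small percentage change in X, the percentage change in Y is approximately 90.00 times as large.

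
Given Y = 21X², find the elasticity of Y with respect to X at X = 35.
Elasticity = 2

Elasticity = (dY/dX) · (X/Y)

dY/dX = 42·X
At X = 35: dY/dX = 1470, Y = 25725

Elasticity = 1470 · (35 / 25725) = 2

Interpretation: for a small percentage change in X, the percentage change in Y is approximately 2.00 times as large.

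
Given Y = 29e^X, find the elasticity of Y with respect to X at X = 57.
Elasticity = 57

Elasticity = (dY/dX) · (X/Y)

dY/dX = 29·e^X
At X = 57: dY/dX = 29·e^57, Y = 29·e^57

Elasticity = (29·e^57) · (57 / (29·e^57)) = 57

Interpretation: for a small percentage change in X, the percentage change in Y is approximately 57.00 times as large.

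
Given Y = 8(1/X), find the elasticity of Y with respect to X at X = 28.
Elasticity = -1

Elasticity = (dY/dX) · (X/Y)

dY/dX = -8/X²
At X = 28: dY/dX = -1/98, Y = 2/7

Elasticity = (-1/98) · (28 / (2/7)) = -1

Interpretation: for a small percentage change in X, the percentage change in Y is approximately -1.00 times as large.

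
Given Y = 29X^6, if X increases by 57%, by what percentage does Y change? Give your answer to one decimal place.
1397.6%

For Y = 29X^6:
If X → X(1 + 0.57)
Then Y → Y · (1 + 0.57)^6
     ≈ Y · 14.9761

Percentage change = ((1 + 0.57)^6 − 1) × 100% ≈ 1397.6%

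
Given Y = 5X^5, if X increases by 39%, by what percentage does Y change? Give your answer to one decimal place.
418.9%

For Y = 5X^5:
If X → X(1 + 0.39)
Then Y → Y · (1 + 0.39)^5
     ≈ Y · 5.1889

Percentage change = ((1 + 0.39)^5 − 1) × 100% ≈ 418.9%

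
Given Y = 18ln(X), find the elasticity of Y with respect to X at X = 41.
Elasticity = 1/ln(41) ≈ 0.2693

Elasticity = (dY/dX) · (X/Y)

dY/dX = 18/X
At X = 41: dY/dX = 18/41, Y = 18·ln(41)

Elasticity = (18/41) · (41 / (18·ln(41))) = 1/ln(41) ≈ 0.2693

Interpretation: for a small percentage change in X, the percentage change in Y is approximately 0.27 times as large.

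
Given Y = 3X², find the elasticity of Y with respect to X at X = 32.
Elasticity = 2

Elasticity = (dY/dX) · (X/Y)

dY/dX = 6·X
At X = 32: dY/dX = 192, Y = 3072

Elasticity = 192 · (32 / 3072) = 2

Interpretation: for a small percentage change in X, the percentage change in Y is approximately 2.00 times as large.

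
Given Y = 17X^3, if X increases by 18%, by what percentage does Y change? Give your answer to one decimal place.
64.3%

For Y = 17X^3:
If X → X(1 + 0.18)
Then Y → Y · (1 + 0.18)^3
     ≈ Y · 1.6430

Percentage change = ((1 + 0.18)^3 − 1) × 100% ≈ 64.3%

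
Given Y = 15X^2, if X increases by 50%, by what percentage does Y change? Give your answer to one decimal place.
125.0%

For Y = 15X^2:
If X → X(1 + 0.5)
Then Y → Y · (1 + 0.5)^2
     = Y · 2.2500

Percentage change = ((1 + 0.5)^2 − 1) × 100% = 125.0%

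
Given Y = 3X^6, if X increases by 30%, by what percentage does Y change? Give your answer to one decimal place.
382.7%

For Y = 3X^6:
If X → X(1 + 0.3)
Then Y → Y · (1 + 0.3)^6
     ≈ Y · 4.8268

Percentage change = ((1 + 0.3)^6 − 1) × 100% ≈ 382.7%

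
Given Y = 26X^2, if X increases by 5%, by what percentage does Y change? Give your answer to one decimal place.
10.3%

For Y = 26X^2:
If X → X(1 + 0.05)
Then Y → Y · (1 + 0.05)^2
     = Y · 1.1025

Percentage change = ((1 + 0.05)^2 − 1) × 100% ≈ 10.3%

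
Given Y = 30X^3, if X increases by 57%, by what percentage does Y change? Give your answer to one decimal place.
287.0%

For Y = 30X^3:
If X → X(1 + 0.57)
Then Y → Y · (1 + 0.57)^3
     ≈ Y · 3.8699

Percentage change = ((1 + 0.57)^3 − 1) × 100% ≈ 287.0%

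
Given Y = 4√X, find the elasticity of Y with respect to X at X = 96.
Elasticity = 1/2

Elasticity = (dY/dX) · (X/Y)

dY/dX = 2/√X
At X = 96: dY/dX = √6/12, Y = 16·√6

Elasticity = (√6/12) · (96 / (16·√6)) = 1/2

Interpretation: for a small percentage change in X, the percentage change in Y is approximately 0.50 times as large.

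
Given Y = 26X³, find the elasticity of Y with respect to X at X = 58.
Elasticity = 3

Elasticity = (dY/dX) · (X/Y)

dY/dX = 78·X²
At X = 58: dY/dX = 262392, Y = 5072912

Elasticity = 262392 · (58 / 5072912) = 3

Interpretation: for a small percentage change in X, the percentage change in Y is approximately 3.00 times as large.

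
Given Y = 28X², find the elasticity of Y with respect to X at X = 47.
Elasticity = 2

Elasticity = (dY/dX) · (X/Y)

dY/dX = 56·X
At X = 47: dY/dX = 2632, Y = 61852

Elasticity = 2632 · (47 / 61852) = 2

Interpretation: for a small percentage change in X, the percentage change in Y is approximately 2.00 times as large.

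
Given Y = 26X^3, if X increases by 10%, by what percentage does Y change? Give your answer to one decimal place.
33.1%

For Y = 26X^3:
If X → X(1 + 0.1)
Then Y → Y · (1 + 0.1)^3
     = Y · 1.3310

Percentage change = ((1 + 0.1)^3 − 1) × 100% = 33.1%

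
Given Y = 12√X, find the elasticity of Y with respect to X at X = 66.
Elasticity = 1/2

Elasticity = (dY/dX) · (X/Y)

dY/dX = 6/√X
At X = 66: dY/dX = √66/11, Y = 12·√66

Elasticity = (√66/11) · (66 / (12·√66)) = 1/2

Interpretation: for a small percentage change in X, the percentage change in Y is approximately 0.50 times as large.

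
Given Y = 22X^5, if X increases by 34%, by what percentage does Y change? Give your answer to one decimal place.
332.0%

For Y = 22X^5:
If X → X(1 + 0.34)
Then Y → Y · (1 + 0.34)^5
     ≈ Y · 4.3204

Percentage change = ((1 + 0.34)^5 − 1) × 100% ≈ 332.0%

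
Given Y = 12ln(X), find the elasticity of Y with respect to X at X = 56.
Elasticity = 1/ln(56) ≈ 0.2484

Elasticity = (dY/dX) · (X/Y)

dY/dX = 12/X
At X = 56: dY/dX = 3/14, Y = 12·ln(56)

Elasticity = (3/14) · (56 / (12·ln(56))) = 1/ln(56) ≈ 0.2484

Interpretation: for a small percentage change in X, the percentage change in Y is approximately 0.25 times as large.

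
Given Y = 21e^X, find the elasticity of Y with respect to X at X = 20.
Elasticity = 20

Elasticity = (dY/dX) · (X/Y)

dY/dX = 21·e^X
At X = 20: dY/dX = 21·e^20, Y = 21·e^20

Elasticity = (21·e^20) · (20 / (21·e^20)) = 20

Interpretation: for a small percentage change in X, the percentage change in Y is approximately 20.00 times as large.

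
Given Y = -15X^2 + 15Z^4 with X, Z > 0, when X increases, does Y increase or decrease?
Y decreases

Taking the partial derivative:
∂Y/∂X = -30X

∂Y/∂X = -30X < 0 (assuming positive values)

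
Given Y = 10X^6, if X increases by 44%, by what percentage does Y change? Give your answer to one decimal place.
791.6%

For Y = 10X^6:
If X → X(1 + 0.44)
Then Y → Y · (1 + 0.44)^6
     ≈ Y · 8.9161

Percentage change = ((1 + 0.44)^6 − 1) × 100% ≈ 791.6%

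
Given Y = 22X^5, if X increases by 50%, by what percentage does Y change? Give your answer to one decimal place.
659.4%

For Y = 22X^5:
If X → X(1 + 0.5)
Then Y → Y · (1 + 0.5)^5
     ≈ Y · 7.5938

Percentage change = ((1 + 0.5)^5 − 1) × 100% ≈ 659.4%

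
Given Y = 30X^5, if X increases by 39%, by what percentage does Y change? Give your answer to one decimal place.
418.9%

For Y = 30X^5:
If X → X(1 + 0.39)
Then Y → Y · (1 + 0.39)^5
     ≈ Y · 5.1889

Percentage change = ((1 + 0.39)^5 − 1) × 100% ≈ 418.9%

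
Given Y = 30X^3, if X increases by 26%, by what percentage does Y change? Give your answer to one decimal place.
100.0%

For Y = 30X^3:
If X → X(1 + 0.26)
Then Y → Y · (1 + 0.26)^3
     ≈ Y · 2.0004

Percentage change = ((1 + 0.26)^3 − 1) × 100% ≈ 100.0%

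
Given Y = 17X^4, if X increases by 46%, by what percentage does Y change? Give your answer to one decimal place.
354.4%

For Y = 17X^4:
If X → X(1 + 0.46)
Then Y → Y · (1 + 0.46)^4
     ≈ Y · 4.5437

Percentage change = ((1 + 0.46)^4 − 1) × 100% ≈ 354.4%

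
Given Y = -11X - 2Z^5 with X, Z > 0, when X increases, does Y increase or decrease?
Y decreases

Taking the partial derivative:
∂Y/∂X = -11

∂Y/∂X = -11 < 0 (assuming positive values)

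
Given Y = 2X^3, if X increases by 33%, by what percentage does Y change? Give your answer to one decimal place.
135.3%

For Y = 2X^3:
If X → X(1 + 0.33)
Then Y → Y · (1 + 0.33)^3
     ≈ Y · 2.3526

Percentage change = ((1 + 0.33)^3 − 1) × 100% ≈ 135.3%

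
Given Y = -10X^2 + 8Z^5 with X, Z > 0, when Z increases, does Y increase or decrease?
Y increases

Taking the partial derivative:
∂Y/∂Z = 40Z^4

∂Y/∂Z = 40Z^4 > 0 (assuming positive values)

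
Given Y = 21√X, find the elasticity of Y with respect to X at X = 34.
Elasticity = 1/2

Elasticity = (dY/dX) · (X/Y)

dY/dX = 21/(2·√X)
At X = 34: dY/dX = 21·√34/68, Y = 21·√34

Elasticity = (21·√34/68) · (34 / (21·√34)) = 1/2

Interpretation: for a small percentage change in X, the percentage change in Y is approximately 0.50 times as large.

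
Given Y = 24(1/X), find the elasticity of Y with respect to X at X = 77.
Elasticity = -1

Elasticity = (dY/dX) · (X/Y)

dY/dX = -24/X²
At X = 77: dY/dX = -24/5929, Y = 24/77

Elasticity = (-24/5929) · (77 / (24/77)) = -1

Interpretation: for a small percentage change in X, the percentage change in Y is approximately -1.00 times as large.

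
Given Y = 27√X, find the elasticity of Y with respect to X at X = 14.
Elasticity = 1/2

Elasticity = (dY/dX) · (X/Y)

dY/dX = 27/(2·√X)
At X = 14: dY/dX = 27·√14/28, Y = 27·√14

Elasticity = (27·√14/28) · (14 / (27·√14)) = 1/2

Interpretation: for a small percentage change in X, the percentage change in Y is approximately 0.50 times as large.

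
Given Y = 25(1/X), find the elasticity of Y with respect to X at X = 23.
Elasticity = -1

Elasticity = (dY/dX) · (X/Y)

dY/dX = -25/X²
At X = 23: dY/dX = -25/529, Y = 25/23

Elasticity = (-25/529) · (23 / (25/23)) = -1

Interpretation: for a small percentage change in X, the percentage change in Y is approximately -1.00 times as large.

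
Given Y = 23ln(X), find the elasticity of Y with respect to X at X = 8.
Elasticity = 1/ln(8) ≈ 0.4809

Elasticity = (dY/dX) · (X/Y)

dY/dX = 23/X
At X = 8: dY/dX = 23/8, Y = 23·ln(8)

Elasticity = (23/8) · (8 / (23·ln(8))) = 1/ln(8) ≈ 0.4809

Interpretation: for a small percentage change in X, the percentage change in Y is approximately 0.48 times as large.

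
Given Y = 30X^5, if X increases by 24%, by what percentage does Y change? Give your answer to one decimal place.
193.2%

For Y = 30X^5:
If X → X(1 + 0.24)
Then Y → Y · (1 + 0.24)^5
     ≈ Y · 2.9316

Percentage change = ((1 + 0.24)^5 − 1) × 100% ≈ 193.2%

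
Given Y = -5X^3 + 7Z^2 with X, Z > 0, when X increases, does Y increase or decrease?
Y decreases

Taking the partial derivative:
∂Y/∂X = -15X^2

∂Y/∂X = -15X^2 < 0 (assuming positive values)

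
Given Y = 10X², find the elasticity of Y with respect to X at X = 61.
Elasticity = 2

Elasticity = (dY/dX) · (X/Y)

dY/dX = 20·X
At X = 61: dY/dX = 1220, Y = 37210

Elasticity = 1220 · (61 / 37210) = 2

Interpretation: for a small percentage change in X, the percentage change in Y is approximately 2.00 times as large.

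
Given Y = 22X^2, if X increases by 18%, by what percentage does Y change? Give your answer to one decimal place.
39.2%

For Y = 22X^2:
If X → X(1 + 0.18)
Then Y → Y · (1 + 0.18)^2
     = Y · 1.3924

Percentage change = ((1 + 0.18)^2 − 1) × 100% ≈ 39.2%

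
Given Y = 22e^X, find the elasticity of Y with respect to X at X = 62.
Elasticity = 62

Elasticity = (dY/dX) · (X/Y)

dY/dX = 22·e^X
At X = 62: dY/dX = 22·e^62, Y = 22·e^62

Elasticity = (22·e^62) · (62 / (22·e^62)) = 62

Interpretation: for a small percentage change in X, the percentage change in Y is approximately 62.00 times as large.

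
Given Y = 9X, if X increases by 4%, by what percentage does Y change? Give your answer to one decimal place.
4.0%

For Y = 9X:
If X → X(1 + 0.04)
Then Y → Y · (1 + 0.04)^1
     = Y · 1.0400

Percentage change = ((1 + 0.04)^1 − 1) × 100% = 4.0%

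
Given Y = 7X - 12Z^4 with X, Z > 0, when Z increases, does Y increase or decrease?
Y decreases

Taking the partial derivative:
∂Y/∂Z = -48Z^3

∂Y/∂Z = -48Z^3 < 0 (assuming positive values)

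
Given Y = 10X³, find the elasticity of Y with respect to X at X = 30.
Elasticity = 3

Elasticity = (dY/dX) · (X/Y)

dY/dX = 30·X²
At X = 30: dY/dX = 27000, Y = 270000

Elasticity = 27000 · (30 / 270000) = 3

Interpretation: for a small percentage change in X, the percentage change in Y is approximately 3.00 times as large.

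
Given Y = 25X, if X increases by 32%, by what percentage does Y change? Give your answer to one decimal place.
32.0%

For Y = 25X:
If X → X(1 + 0.32)
Then Y → Y · (1 + 0.32)^1
     = Y · 1.3200

Percentage change = ((1 + 0.32)^1 − 1) × 100% = 32.0%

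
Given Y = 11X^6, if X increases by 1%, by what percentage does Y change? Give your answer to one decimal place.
6.2%

For Y = 11X^6:
If X → X(1 + 0.01)
Then Y → Y · (1 + 0.01)^6
     ≈ Y · 1.0615

Percentage change = ((1 + 0.01)^6 − 1) × 100% ≈ 6.2%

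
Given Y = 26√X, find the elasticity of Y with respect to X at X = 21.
Elasticity = 1/2

Elasticity = (dY/dX) · (X/Y)

dY/dX = 13/√X
At X = 21: dY/dX = 13·√21/21, Y = 26·√21

Elasticity = (13·√21/21) · (21 / (26·√21)) = 1/2

Interpretation: for a small percentage change in X, the percentage change in Y is approximately 0.50 times as large.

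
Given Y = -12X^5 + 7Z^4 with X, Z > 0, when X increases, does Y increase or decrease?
Y decreases

Taking the partial derivative:
∂Y/∂X = -60X^4

∂Y/∂X = -60X^4 < 0 (assuming positive values)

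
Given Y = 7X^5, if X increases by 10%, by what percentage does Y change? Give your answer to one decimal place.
61.1%

For Y = 7X^5:
If X → X(1 + 0.1)
Then Y → Y · (1 + 0.1)^5
     ≈ Y · 1.6105

Percentage change = ((1 + 0.1)^5 − 1) × 100% ≈ 61.1%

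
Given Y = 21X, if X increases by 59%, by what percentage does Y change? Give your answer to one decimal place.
59.0%

For Y = 21X:
If X → X(1 + 0.59)
Then Y → Y · (1 + 0.59)^1
     = Y · 1.5900

Percentage change = ((1 + 0.59)^1 − 1) × 100% = 59.0%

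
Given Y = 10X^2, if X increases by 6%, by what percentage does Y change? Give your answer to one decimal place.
12.4%

For Y = 10X^2:
If X → X(1 + 0.06)
Then Y → Y · (1 + 0.06)^2
     = Y · 1.1236

Percentage change = ((1 + 0.06)^2 − 1) × 100% ≈ 12.4%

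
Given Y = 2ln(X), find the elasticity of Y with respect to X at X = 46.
Elasticity = 1/ln(46) ≈ 0.2612

Elasticity = (dY/dX) · (X/Y)

dY/dX = 2/X
At X = 46: dY/dX = 1/23, Y = 2·ln(46)

Elasticity = (1/23) · (46 / (2·ln(46))) = 1/ln(46) ≈ 0.2612

Interpretation: for a small percentage change in X, the percentage change in Y is approximately 0.26 times as large.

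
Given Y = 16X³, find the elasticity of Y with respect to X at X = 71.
Elasticity = 3

Elasticity = (dY/dX) · (X/Y)

dY/dX = 48·X²
At X = 71: dY/dX = 241968, Y = 5726576

Elasticity = 241968 · (71 / 5726576) = 3

Interpretation: for a small percentage change in X, the percentage change in Y is approximately 3.00 times as large.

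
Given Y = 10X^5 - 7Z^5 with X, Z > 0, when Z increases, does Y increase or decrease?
Y decreases

Taking the partial derivative:
∂Y/∂Z = -35Z^4

∂Y/∂Z = -35Z^4 < 0 (assuming positive values)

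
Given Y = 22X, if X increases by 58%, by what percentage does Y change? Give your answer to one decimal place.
58.0%

For Y = 22X:
If X → X(1 + 0.58)
Then Y → Y · (1 + 0.58)^1
     = Y · 1.5800

Percentage change = ((1 + 0.58)^1 − 1) × 100% = 58.0%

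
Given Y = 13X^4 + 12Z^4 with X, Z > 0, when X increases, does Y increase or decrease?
Y increases

Taking the partial derivative:
∂Y/∂X = 52X^3

∂Y/∂X = 52X^3 > 0 (assuming positive values)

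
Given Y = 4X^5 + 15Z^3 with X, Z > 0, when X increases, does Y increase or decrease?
Y increases

Taking the partial derivative:
∂Y/∂X = 20X^4

∂Y/∂X = 20X^4 > 0 (assuming positive values)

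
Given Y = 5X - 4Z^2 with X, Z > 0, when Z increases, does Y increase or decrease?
Y decreases

Taking the partial derivative:
∂Y/∂Z = -8Z

∂Y/∂Z = -8Z < 0 (assuming positive values)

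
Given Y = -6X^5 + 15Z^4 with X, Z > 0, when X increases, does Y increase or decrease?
Y decreases

Taking the partial derivative:
∂Y/∂X = -30X^4

∂Y/∂X = -30X^4 < 0 (assuming positive values)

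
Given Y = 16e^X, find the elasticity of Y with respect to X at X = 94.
Elasticity = 94

Elasticity = (dY/dX) · (X/Y)

dY/dX = 16·e^X
At X = 94: dY/dX = 16·e^94, Y = 16·e^94

Elasticity = (16·e^94) · (94 / (16·e^94)) = 94

Interpretation: for a small percentage change in X, the percentage change in Y is approximately 94.00 times as large.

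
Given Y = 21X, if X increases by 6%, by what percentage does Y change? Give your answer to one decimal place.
6.0%

For Y = 21X:
If X → X(1 + 0.06)
Then Y → Y · (1 + 0.06)^1
     = Y · 1.0600

Percentage change = ((1 + 0.06)^1 − 1) × 100% = 6.0%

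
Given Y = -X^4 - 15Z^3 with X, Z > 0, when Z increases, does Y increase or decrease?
Y decreases

Taking the partial derivative:
∂Y/∂Z = -45Z^2

∂Y/∂Z = -45Z^2 < 0 (assuming positive values)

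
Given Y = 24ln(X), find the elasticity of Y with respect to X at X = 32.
Elasticity = 1/ln(32) ≈ 0.2885

Elasticity = (dY/dX) · (X/Y)

dY/dX = 24/X
At X = 32: dY/dX = 3/4, Y = 24·ln(32)

Elasticity = (3/4) · (32 / (24·ln(32))) = 1/ln(32) ≈ 0.2885

Interpretation: for a small percentage change in X, the percentage change in Y is approximately 0.29 times as large.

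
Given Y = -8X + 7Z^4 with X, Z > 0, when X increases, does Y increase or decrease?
Y decreases

Taking the partial derivative:
∂Y/∂X = -8

∂Y/∂X = -8 < 0 (assuming positive values)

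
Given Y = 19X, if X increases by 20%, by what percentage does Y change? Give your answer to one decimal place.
20.0%

For Y = 19X:
If X → X(1 + 0.2)
Then Y → Y · (1 + 0.2)^1
     = Y · 1.2000

Percentage change = ((1 + 0.2)^1 − 1) × 100% = 20.0%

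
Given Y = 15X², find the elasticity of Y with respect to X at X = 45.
Elasticity = 2

Elasticity = (dY/dX) · (X/Y)

dY/dX = 30·X
At X = 45: dY/dX = 1350, Y = 30375

Elasticity = 1350 · (45 / 30375) = 2

Interpretation: for a small percentage change in X, the percentage change in Y is approximately 2.00 times as large.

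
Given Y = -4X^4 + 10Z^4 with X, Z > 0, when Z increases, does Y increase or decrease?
Y increases

Taking the partial derivative:
∂Y/∂Z = 40Z^3

∂Y/∂Z = 40Z^3 > 0 (assuming positive values)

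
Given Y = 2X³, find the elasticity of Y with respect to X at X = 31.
Elasticity = 3

Elasticity = (dY/dX) · (X/Y)

dY/dX = 6·X²
At X = 31: dY/dX = 5766, Y = 59582

Elasticity = 5766 · (31 / 59582) = 3

Interpretation: for a small percentage change in X, the percentage change in Y is approximately 3.00 times as large.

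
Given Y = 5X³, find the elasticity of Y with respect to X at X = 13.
Elasticity = 3

Elasticity = (dY/dX) · (X/Y)

dY/dX = 15·X²
At X = 13: dY/dX = 2535, Y = 10985

Elasticity = 2535 · (13 / 10985) = 3

Interpretation: for a small percentage change in X, the percentage change in Y is approximately 3.00 times as large.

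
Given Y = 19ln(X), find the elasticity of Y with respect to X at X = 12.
Elasticity = 1/ln(12) ≈ 0.4024

Elasticity = (dY/dX) · (X/Y)

dY/dX = 19/X
At X = 12: dY/dX = 19/12, Y = 19·ln(12)

Elasticity = (19/12) · (12 / (19·ln(12))) = 1/ln(12) ≈ 0.4024

Interpretation: for a small percentage change in X, the percentage change in Y is approximately 0.40 times as large.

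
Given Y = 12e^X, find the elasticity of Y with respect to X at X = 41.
Elasticity = 41

Elasticity = (dY/dX) · (X/Y)

dY/dX = 12·e^X
At X = 41: dY/dX = 12·e^41, Y = 12·e^41

Elasticity = (12·e^41) · (41 / (12·e^41)) = 41

Interpretation: for a small percentage change in X, the percentage change in Y is approximately 41.00 times as large.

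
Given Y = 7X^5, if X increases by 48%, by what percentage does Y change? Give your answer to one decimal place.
610.1%

For Y = 7X^5:
If X → X(1 + 0.48)
Then Y → Y · (1 + 0.48)^5
     ≈ Y · 7.1008

Percentage change = ((1 + 0.48)^5 − 1) × 100% ≈ 610.1%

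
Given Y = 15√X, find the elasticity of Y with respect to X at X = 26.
Elasticity = 1/2

Elasticity = (dY/dX) · (X/Y)

dY/dX = 15/(2·√X)
At X = 26: dY/dX = 15·√26/52, Y = 15·√26

Elasticity = (15·√26/52) · (26 / (15·√26)) = 1/2

Interpretation: for a small percentage change in X, the percentage change in Y is approximately 0.50 times as large.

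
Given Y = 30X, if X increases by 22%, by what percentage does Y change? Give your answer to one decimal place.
22.0%

For Y = 30X:
If X → X(1 + 0.22)
Then Y → Y · (1 + 0.22)^1
     = Y · 1.2200

Percentage change = ((1 + 0.22)^1 − 1) × 100% = 22.0%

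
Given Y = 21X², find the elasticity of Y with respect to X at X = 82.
Elasticity = 2

Elasticity = (dY/dX) · (X/Y)

dY/dX = 42·X
At X = 82: dY/dX = 3444, Y = 141204

Elasticity = 3444 · (82 / 141204) = 2

Interpretation: for a small percentage change in X, the percentage change in Y is approximately 2.00 times as large.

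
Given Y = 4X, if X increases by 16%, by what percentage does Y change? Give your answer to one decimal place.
16.0%

For Y = 4X:
If X → X(1 + 0.16)
Then Y → Y · (1 + 0.16)^1
     = Y · 1.1600

Percentage change = ((1 + 0.16)^1 − 1) × 100% = 16.0%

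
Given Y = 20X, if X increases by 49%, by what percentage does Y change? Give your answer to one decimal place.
49.0%

For Y = 20X:
If X → X(1 + 0.49)
Then Y → Y · (1 + 0.49)^1
     = Y · 1.4900

Percentage change = ((1 + 0.49)^1 − 1) × 100% = 49.0%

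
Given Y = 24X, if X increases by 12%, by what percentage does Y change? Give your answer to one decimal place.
12.0%

For Y = 24X:
If X → X(1 + 0.12)
Then Y → Y · (1 + 0.12)^1
     = Y · 1.1200

Percentage change = ((1 + 0.12)^1 − 1) × 100% = 12.0%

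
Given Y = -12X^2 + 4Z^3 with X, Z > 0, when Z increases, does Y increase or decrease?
Y increases

Taking the partial derivative:
∂Y/∂Z = 12Z^2

∂Y/∂Z = 12Z^2 > 0 (assuming positive values)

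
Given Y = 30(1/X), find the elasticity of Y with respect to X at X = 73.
Elasticity = -1

Elasticity = (dY/dX) · (X/Y)

dY/dX = -30/X²
At X = 73: dY/dX = -30/5329, Y = 30/73

Elasticity = (-30/5329) · (73 / (30/73)) = -1

Interpretation: for a small percentage change in X, the percentage change in Y is approximately -1.00 times as large.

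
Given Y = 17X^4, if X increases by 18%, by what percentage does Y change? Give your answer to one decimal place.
93.9%

For Y = 17X^4:
If X → X(1 + 0.18)
Then Y → Y · (1 + 0.18)^4
     ≈ Y · 1.9388

Percentage change = ((1 + 0.18)^4 − 1) × 100% ≈ 93.9%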